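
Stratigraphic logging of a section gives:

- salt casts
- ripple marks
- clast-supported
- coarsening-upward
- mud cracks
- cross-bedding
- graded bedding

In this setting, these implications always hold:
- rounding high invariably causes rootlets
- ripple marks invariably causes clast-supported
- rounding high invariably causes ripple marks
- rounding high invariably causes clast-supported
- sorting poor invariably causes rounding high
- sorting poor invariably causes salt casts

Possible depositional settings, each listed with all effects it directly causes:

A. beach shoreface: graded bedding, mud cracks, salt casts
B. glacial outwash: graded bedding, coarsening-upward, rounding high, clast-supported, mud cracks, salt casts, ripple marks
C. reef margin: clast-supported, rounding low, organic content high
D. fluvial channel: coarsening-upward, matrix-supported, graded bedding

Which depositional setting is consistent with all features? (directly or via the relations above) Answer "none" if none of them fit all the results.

none

Per-candidate check:
(A) beach shoreface — salt casts yes; ripple marks NO; clast-supported NO; coarsening-upward NO; mud cracks yes; cross-bedding NO; graded bedding yes
(B) glacial outwash — does not account for cross-bedding
(C) reef margin — salt casts NO; ripple marks NO; clast-supported yes; coarsening-upward NO; mud cracks NO; cross-bedding NO; graded bedding NO
(D) fluvial channel — salt casts NO; ripple marks NO; clast-supported NO; coarsening-upward yes; mud cracks NO; cross-bedding NO; graded bedding yes
Every candidate fails on at least one observation.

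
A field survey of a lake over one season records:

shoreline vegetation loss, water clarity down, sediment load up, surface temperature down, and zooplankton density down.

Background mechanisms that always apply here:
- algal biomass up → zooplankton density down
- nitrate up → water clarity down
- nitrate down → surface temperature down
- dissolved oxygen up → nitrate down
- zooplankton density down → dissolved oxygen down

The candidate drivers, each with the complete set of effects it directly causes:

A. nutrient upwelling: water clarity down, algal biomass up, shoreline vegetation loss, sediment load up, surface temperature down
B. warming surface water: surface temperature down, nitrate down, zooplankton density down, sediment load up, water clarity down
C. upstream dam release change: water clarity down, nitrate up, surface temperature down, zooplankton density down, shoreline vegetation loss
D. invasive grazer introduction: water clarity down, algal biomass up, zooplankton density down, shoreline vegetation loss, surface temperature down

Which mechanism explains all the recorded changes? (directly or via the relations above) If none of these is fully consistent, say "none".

A

Checking each candidate against the observations:
(A) nutrient upwelling — accounts for every observation (zooplankton density down through algal biomass up → zooplankton density down)
(B) warming surface water — does not account for shoreline vegetation loss
(C) upstream dam release change — shoreline vegetation loss yes; water clarity down yes; sediment load up NO; surface temperature down yes; zooplankton density down yes
(D) invasive grazer introduction — shoreline vegetation loss yes; water clarity down yes; sediment load up NO; surface temperature down yes; zooplankton density down yes
Only (A) is consistent with every observation.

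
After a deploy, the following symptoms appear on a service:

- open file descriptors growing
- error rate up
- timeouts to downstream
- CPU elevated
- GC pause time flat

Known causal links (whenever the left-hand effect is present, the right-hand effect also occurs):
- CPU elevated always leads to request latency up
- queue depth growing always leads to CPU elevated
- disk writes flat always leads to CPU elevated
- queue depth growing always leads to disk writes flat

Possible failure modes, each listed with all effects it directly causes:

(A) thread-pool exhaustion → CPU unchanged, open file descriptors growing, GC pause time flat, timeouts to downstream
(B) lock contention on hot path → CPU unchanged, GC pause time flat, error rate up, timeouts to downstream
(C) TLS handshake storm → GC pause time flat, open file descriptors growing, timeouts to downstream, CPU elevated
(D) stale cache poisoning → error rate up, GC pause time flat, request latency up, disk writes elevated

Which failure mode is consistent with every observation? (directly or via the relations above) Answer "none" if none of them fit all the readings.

none

Per-candidate check:
(A) thread-pool exhaustion — open file descriptors growing ✓; error rate up ✗; timeouts to downstream ✓; CPU elevated ✗; GC pause time flat ✓
(B) lock contention on hot path — fails on open file descriptors growing, CPU elevated (predicts CPU unchanged, not CPU elevated)
(C) TLS handshake storm — open file descriptors growing ✓; error rate up ✗; timeouts to downstream ✓; CPU elevated ✓; GC pause time flat ✓
(D) stale cache poisoning — open file descriptors growing ✗; error rate up ✓; timeouts to downstream ✗; CPU elevated ✗; GC pause time flat ✓
No candidate is consistent with all observations.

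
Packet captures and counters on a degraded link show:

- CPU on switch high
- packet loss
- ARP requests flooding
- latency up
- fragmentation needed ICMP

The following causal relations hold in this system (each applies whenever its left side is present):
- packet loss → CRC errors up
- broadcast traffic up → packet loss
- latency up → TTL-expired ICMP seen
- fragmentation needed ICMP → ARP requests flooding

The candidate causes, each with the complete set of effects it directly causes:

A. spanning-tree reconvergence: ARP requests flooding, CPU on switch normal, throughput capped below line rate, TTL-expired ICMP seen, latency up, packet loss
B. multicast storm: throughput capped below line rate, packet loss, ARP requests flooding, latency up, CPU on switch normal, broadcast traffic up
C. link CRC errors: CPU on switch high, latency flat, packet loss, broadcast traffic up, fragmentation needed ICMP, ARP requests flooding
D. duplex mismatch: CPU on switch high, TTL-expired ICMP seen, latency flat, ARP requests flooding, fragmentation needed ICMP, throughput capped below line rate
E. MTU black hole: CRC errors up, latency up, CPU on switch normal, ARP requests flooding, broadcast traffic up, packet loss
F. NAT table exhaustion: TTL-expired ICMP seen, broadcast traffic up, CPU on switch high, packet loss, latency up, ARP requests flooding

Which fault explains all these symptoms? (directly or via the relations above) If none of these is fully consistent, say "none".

Testing each hypothesis:
(A) spanning-tree reconvergence — fails on CPU on switch high, fragmentation needed ICMP (predicts CPU on switch normal, not CPU on switch high)
(B) multicast storm — CPU on switch high -; packet loss +; ARP requests flooding +; latency up +; fragmentation needed ICMP -
(C) link CRC errors — CPU on switch high +; packet loss +; ARP requests flooding +; latency up -; fragmentation needed ICMP +
(D) duplex mismatch — CPU on switch high +; packet loss -; ARP requests flooding +; latency up -; fragmentation needed ICMP +
(E) MTU black hole — fails on CPU on switch high, fragmentation needed ICMP (predicts CPU on switch normal, not CPU on switch high)
(F) NAT table exhaustion — does not account for fragmentation needed ICMP
Every candidate fails on at least one observation.

none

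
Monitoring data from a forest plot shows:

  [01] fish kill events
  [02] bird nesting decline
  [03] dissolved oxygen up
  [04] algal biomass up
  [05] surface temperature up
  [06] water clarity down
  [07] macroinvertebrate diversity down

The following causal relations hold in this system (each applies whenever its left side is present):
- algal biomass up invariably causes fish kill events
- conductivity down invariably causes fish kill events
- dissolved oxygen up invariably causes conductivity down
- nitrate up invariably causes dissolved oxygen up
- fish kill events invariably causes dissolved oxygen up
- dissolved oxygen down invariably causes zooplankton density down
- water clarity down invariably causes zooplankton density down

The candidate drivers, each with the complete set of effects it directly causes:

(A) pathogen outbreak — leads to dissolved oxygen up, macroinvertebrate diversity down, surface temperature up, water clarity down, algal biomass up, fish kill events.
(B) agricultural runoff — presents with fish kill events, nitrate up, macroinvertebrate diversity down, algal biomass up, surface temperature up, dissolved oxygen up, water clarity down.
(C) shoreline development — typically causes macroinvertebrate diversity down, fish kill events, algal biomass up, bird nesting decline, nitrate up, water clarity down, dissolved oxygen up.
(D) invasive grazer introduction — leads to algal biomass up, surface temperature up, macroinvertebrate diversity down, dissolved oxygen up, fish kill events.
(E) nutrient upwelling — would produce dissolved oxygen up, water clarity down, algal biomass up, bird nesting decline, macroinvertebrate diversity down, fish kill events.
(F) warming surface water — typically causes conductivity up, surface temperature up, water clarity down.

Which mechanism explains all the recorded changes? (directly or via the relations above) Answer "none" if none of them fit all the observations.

none

Checking each candidate against the observations:
(A) pathogen outbreak — does not account for bird nesting decline
(B) agricultural runoff — fish kill events +; bird nesting decline -; dissolved oxygen up +; algal biomass up +; surface temperature up +; water clarity down +; macroinvertebrate diversity down +
(C) shoreline development — fish kill events +; bird nesting decline +; dissolved oxygen up +; algal biomass up +; surface temperature up -; water clarity down +; macroinvertebrate diversity down +
(D) invasive grazer introduction — fish kill events +; bird nesting decline -; dissolved oxygen up +; algal biomass up +; surface temperature up +; water clarity down -; macroinvertebrate diversity down +
(E) nutrient upwelling — does not account for surface temperature up
(F) warming surface water — fish kill events -; bird nesting decline -; dissolved oxygen up -; algal biomass up -; surface temperature up +; water clarity down +; macroinvertebrate diversity down -
None of the listed candidates fits everything.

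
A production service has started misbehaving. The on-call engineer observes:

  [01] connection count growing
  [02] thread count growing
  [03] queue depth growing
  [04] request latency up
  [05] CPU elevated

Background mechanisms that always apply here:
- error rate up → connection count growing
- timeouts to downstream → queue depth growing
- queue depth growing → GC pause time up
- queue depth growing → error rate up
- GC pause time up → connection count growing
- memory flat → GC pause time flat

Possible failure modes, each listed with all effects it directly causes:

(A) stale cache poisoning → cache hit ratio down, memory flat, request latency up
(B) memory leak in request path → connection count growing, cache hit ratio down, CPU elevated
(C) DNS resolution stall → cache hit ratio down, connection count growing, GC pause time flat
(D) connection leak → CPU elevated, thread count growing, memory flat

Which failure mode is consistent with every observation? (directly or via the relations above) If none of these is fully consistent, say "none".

none

Per-candidate check:
(A) stale cache poisoning — does not account for connection count growing, thread count growing, queue depth growing, CPU elevated
(B) memory leak in request path — connection count growing +; thread count growing -; queue depth growing -; request latency up -; CPU elevated +
(C) DNS resolution stall — connection count growing +; thread count growing -; queue depth growing -; request latency up -; CPU elevated -
(D) connection leak — does not account for connection count growing, queue depth growing, request latency up
None of the listed candidates fits everything.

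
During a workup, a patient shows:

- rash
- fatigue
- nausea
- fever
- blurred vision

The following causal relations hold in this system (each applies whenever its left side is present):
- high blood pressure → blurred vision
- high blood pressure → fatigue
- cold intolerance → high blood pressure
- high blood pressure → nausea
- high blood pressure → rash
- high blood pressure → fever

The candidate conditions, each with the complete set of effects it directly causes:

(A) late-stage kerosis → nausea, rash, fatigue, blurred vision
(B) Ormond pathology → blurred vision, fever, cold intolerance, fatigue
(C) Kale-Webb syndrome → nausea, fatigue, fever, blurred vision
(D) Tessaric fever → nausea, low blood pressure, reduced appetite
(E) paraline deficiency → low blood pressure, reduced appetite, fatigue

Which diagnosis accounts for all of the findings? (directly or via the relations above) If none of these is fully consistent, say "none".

B

For each candidate, compare predicted effects to what was observed:
(A) late-stage kerosis — rash match; fatigue match; nausea match; fever miss; blurred vision match
(B) Ormond pathology — rash match (through cold intolerance → high blood pressure → rash); fatigue match; nausea match (through cold intolerance → high blood pressure → nausea); fever match; blurred vision match
(C) Kale-Webb syndrome — rash miss; fatigue match; nausea match; fever match; blurred vision match
(D) Tessaric fever — does not account for rash, fatigue, fever, blurred vision
(E) paraline deficiency — rash miss; fatigue match; nausea miss; fever miss; blurred vision miss
(B) alone accounts for all the evidence.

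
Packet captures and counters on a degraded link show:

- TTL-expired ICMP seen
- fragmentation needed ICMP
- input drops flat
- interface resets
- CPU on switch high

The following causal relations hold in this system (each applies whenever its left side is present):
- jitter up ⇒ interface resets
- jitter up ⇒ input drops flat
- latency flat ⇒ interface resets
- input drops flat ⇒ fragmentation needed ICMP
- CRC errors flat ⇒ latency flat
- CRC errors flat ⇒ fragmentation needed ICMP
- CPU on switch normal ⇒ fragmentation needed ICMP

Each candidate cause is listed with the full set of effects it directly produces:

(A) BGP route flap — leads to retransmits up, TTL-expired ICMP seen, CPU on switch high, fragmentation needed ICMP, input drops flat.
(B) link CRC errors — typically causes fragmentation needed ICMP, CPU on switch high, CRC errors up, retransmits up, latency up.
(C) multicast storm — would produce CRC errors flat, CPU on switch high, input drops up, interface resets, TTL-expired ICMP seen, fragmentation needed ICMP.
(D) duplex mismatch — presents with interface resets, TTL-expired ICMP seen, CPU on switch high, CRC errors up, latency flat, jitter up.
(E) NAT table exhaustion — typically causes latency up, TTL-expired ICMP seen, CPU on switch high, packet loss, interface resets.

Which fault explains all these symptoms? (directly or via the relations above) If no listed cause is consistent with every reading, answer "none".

D

For each candidate, compare predicted effects to what was observed:
(A) BGP route flap — does not account for interface resets
(B) link CRC errors — does not account for TTL-expired ICMP seen, input drops flat, interface resets
(C) multicast storm — TTL-expired ICMP seen ✓; fragmentation needed ICMP ✓; input drops flat ✗; interface resets ✓; CPU on switch high ✓
(D) duplex mismatch — TTL-expired ICMP seen ✓; fragmentation needed ICMP ✓ (via jitter up → input drops flat → fragmentation needed ICMP); input drops flat ✓ (via jitter up → input drops flat); interface resets ✓; CPU on switch high ✓
(E) NAT table exhaustion — TTL-expired ICMP seen ✓; fragmentation needed ICMP ✗; input drops flat ✗; interface resets ✓; CPU on switch high ✓
Only (D) is consistent with every observation.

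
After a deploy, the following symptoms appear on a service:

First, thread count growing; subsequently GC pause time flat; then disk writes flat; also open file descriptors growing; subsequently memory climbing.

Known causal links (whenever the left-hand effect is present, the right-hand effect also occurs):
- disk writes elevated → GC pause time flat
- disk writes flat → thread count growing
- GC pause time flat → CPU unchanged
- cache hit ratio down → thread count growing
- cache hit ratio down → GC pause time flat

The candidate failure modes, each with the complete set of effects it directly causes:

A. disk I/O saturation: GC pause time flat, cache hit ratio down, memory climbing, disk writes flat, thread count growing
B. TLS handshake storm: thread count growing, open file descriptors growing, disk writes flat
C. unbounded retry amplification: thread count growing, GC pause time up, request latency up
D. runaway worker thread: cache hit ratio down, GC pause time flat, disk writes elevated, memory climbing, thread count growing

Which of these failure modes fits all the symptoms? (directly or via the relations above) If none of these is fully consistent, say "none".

For each candidate, compare predicted effects to what was observed:
(A) disk I/O saturation — does not account for open file descriptors growing
(B) TLS handshake storm — thread count growing match; GC pause time flat miss; disk writes flat match; open file descriptors growing match; memory climbing miss
(C) unbounded retry amplification — fails on GC pause time flat, disk writes flat, open file descriptors growing, memory climbing (predicts GC pause time up, not GC pause time flat)
(D) runaway worker thread — thread count growing match; GC pause time flat match; disk writes flat miss; open file descriptors growing miss; memory climbing match
No candidate is consistent with all observations.

none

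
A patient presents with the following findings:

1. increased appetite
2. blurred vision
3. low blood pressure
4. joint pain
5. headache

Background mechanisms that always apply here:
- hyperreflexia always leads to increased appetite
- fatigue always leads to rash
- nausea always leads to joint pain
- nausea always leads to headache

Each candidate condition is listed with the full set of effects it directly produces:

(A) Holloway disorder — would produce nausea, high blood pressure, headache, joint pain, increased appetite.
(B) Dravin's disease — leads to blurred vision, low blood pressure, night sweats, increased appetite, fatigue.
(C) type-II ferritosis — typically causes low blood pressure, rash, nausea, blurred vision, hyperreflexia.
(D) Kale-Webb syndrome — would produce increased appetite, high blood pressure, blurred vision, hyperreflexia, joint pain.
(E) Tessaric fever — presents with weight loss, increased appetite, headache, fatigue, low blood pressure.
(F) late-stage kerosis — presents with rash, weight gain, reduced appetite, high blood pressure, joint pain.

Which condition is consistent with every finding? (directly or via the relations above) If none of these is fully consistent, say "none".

Per-candidate check:
(A) Holloway disorder — increased appetite yes; blurred vision NO; low blood pressure NO; joint pain yes; headache yes
(B) Dravin's disease — increased appetite yes; blurred vision yes; low blood pressure yes; joint pain NO; headache NO
(C) type-II ferritosis — accounts for every observation (increased appetite by hyperreflexia → increased appetite)
(D) Kale-Webb syndrome — fails on low blood pressure, headache (predicts high blood pressure, not low blood pressure)
(E) Tessaric fever — increased appetite yes; blurred vision NO; low blood pressure yes; joint pain NO; headache yes
(F) late-stage kerosis — fails on increased appetite, blurred vision, low blood pressure, headache (predicts reduced appetite, not increased appetite; predicts high blood pressure, not low blood pressure)
(C) alone accounts for all the evidence.

C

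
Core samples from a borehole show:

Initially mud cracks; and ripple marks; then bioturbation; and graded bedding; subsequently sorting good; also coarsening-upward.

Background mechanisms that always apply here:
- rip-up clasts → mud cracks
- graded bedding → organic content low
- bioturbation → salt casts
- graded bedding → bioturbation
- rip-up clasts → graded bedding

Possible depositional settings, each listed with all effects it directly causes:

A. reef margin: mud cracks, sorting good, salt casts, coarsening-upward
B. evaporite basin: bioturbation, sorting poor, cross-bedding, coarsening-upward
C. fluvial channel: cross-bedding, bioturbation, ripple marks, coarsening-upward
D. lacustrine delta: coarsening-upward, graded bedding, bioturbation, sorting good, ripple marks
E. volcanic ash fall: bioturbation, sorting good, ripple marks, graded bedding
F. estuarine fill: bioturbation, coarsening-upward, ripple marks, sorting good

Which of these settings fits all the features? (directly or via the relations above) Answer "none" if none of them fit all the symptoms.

Checking each candidate against the observations:
(A) reef margin — mud cracks ✓; ripple marks ✗; bioturbation ✗; graded bedding ✗; sorting good ✓; coarsening-upward ✓
(B) evaporite basin — mud cracks ✗; ripple marks ✗; bioturbation ✓; graded bedding ✗; sorting good ✗; coarsening-upward ✓
(C) fluvial channel — does not account for mud cracks, graded bedding, sorting good
(D) lacustrine delta — does not account for mud cracks
(E) volcanic ash fall — mud cracks ✗; ripple marks ✓; bioturbation ✓; graded bedding ✓; sorting good ✓; coarsening-upward ✗
(F) estuarine fill — does not account for mud cracks, graded bedding
No candidate is consistent with all observations.

none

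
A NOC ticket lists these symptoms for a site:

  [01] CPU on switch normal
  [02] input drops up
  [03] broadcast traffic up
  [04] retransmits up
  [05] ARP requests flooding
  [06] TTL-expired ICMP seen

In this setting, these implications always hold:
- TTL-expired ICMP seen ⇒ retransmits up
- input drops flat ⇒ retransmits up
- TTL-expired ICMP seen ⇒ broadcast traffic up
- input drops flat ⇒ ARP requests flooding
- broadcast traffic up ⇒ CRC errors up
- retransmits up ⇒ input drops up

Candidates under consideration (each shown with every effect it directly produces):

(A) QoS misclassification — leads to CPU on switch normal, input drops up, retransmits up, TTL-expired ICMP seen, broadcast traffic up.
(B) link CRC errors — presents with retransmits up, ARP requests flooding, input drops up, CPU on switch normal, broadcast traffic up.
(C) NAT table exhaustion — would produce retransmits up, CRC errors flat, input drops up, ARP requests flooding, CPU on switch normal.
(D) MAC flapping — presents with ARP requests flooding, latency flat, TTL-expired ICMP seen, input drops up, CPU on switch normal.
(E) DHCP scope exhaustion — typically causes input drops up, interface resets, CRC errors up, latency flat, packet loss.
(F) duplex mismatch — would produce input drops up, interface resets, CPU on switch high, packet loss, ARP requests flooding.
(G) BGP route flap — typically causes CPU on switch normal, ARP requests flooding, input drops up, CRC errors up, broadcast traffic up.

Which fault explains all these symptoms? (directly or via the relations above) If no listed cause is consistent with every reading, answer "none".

Testing each hypothesis:
(A) QoS misclassification — does not account for ARP requests flooding
(B) link CRC errors — CPU on switch normal yes; input drops up yes; broadcast traffic up yes; retransmits up yes; ARP requests flooding yes; TTL-expired ICMP seen NO
(C) NAT table exhaustion — CPU on switch normal yes; input drops up yes; broadcast traffic up NO; retransmits up yes; ARP requests flooding yes; TTL-expired ICMP seen NO
(D) MAC flapping — accounts for every observation (broadcast traffic up by TTL-expired ICMP seen → broadcast traffic up)
(E) DHCP scope exhaustion — CPU on switch normal NO; input drops up yes; broadcast traffic up NO; retransmits up NO; ARP requests flooding NO; TTL-expired ICMP seen NO
(F) duplex mismatch — CPU on switch normal NO; input drops up yes; broadcast traffic up NO; retransmits up NO; ARP requests flooding yes; TTL-expired ICMP seen NO
(G) BGP route flap — CPU on switch normal yes; input drops up yes; broadcast traffic up yes; retransmits up NO; ARP requests flooding yes; TTL-expired ICMP seen NO
(D) alone accounts for all the evidence.

D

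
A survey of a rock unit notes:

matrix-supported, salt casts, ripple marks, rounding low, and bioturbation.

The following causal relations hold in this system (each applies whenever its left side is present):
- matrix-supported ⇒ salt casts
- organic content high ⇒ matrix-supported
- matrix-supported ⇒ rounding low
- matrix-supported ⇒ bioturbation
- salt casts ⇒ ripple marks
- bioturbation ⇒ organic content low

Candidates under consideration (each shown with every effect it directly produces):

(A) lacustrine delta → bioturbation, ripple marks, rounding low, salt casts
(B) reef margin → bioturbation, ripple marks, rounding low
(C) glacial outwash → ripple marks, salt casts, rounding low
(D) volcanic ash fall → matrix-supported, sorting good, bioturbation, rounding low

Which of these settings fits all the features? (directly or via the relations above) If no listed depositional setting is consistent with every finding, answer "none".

Per-candidate check:
(A) lacustrine delta — matrix-supported -; salt casts +; ripple marks +; rounding low +; bioturbation +
(B) reef margin — matrix-supported -; salt casts -; ripple marks +; rounding low +; bioturbation +
(C) glacial outwash — does not account for matrix-supported, bioturbation
(D) volcanic ash fall — matrix-supported +; salt casts + (by matrix-supported → salt casts); ripple marks + (by matrix-supported → salt casts → ripple marks); rounding low +; bioturbation +
(D) is the only candidate with no mismatches.

D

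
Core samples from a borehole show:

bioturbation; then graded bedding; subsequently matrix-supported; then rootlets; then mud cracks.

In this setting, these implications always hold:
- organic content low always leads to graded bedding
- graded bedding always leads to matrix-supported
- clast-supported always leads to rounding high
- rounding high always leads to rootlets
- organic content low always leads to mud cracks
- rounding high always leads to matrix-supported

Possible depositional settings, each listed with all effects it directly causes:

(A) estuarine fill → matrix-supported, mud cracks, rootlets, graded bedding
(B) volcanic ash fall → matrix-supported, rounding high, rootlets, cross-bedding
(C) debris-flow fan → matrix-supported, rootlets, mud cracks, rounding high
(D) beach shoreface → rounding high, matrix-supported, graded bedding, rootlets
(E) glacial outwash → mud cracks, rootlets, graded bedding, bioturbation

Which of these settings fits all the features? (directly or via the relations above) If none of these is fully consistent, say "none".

E

For each candidate, compare predicted effects to what was observed:
(A) estuarine fill — bioturbation miss; graded bedding match; matrix-supported match; rootlets match; mud cracks match
(B) volcanic ash fall — does not account for bioturbation, graded bedding, mud cracks
(C) debris-flow fan — does not account for bioturbation, graded bedding
(D) beach shoreface — bioturbation miss; graded bedding match; matrix-supported match; rootlets match; mud cracks miss
(E) glacial outwash — accounts for every observation (matrix-supported through graded bedding → matrix-supported)
(E) alone accounts for all the evidence.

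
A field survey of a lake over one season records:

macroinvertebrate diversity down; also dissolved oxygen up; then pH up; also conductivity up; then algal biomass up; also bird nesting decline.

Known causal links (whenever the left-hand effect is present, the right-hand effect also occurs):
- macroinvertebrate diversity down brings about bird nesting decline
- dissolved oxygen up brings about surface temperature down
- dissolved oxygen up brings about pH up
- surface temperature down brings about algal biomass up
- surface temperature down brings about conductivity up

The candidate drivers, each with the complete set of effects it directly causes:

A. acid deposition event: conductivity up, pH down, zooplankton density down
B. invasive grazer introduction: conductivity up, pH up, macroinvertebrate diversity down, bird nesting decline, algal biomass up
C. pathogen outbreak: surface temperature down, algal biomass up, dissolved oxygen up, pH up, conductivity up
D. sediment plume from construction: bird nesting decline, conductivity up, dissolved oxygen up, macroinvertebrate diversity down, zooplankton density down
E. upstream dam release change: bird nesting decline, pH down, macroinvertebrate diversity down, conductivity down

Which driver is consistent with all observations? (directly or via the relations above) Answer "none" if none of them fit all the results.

D

For each candidate, compare predicted effects to what was observed:
(A) acid deposition event — macroinvertebrate diversity down -; dissolved oxygen up -; pH up -; conductivity up +; algal biomass up -; bird nesting decline -
(B) invasive grazer introduction — macroinvertebrate diversity down +; dissolved oxygen up -; pH up +; conductivity up +; algal biomass up +; bird nesting decline +
(C) pathogen outbreak — does not account for macroinvertebrate diversity down, bird nesting decline
(D) sediment plume from construction — macroinvertebrate diversity down +; dissolved oxygen up +; pH up + (by dissolved oxygen up → pH up); conductivity up +; algal biomass up + (by dissolved oxygen up → surface temperature down → algal biomass up); bird nesting decline +
(E) upstream dam release change — fails on dissolved oxygen up, pH up, conductivity up, algal biomass up (predicts pH down, not pH up; predicts conductivity down, not conductivity up)
Only (D) is consistent with every observation.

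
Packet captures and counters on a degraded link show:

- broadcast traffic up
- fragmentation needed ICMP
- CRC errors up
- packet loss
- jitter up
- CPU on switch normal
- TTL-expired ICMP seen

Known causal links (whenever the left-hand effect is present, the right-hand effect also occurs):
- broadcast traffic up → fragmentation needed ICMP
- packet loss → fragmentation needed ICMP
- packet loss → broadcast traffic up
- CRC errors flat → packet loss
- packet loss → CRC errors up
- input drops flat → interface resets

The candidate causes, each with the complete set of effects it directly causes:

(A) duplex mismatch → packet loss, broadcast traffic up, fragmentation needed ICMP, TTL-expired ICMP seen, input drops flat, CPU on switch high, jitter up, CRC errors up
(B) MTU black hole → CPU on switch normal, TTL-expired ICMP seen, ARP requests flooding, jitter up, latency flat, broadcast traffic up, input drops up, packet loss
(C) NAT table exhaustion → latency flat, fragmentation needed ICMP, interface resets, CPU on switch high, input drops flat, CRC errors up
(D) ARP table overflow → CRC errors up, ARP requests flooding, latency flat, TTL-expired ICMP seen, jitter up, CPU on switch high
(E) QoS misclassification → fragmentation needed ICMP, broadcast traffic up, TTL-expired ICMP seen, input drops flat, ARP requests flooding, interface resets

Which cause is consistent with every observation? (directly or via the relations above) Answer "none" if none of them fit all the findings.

Per-candidate check:
(A) duplex mismatch — broadcast traffic up match; fragmentation needed ICMP match; CRC errors up match; packet loss match; jitter up match; CPU on switch normal miss; TTL-expired ICMP seen match
(B) MTU black hole — accounts for every observation (fragmentation needed ICMP through broadcast traffic up → fragmentation needed ICMP)
(C) NAT table exhaustion — fails on broadcast traffic up, packet loss, jitter up, CPU on switch normal, TTL-expired ICMP seen (predicts CPU on switch high, not CPU on switch normal)
(D) ARP table overflow — broadcast traffic up miss; fragmentation needed ICMP miss; CRC errors up match; packet loss miss; jitter up match; CPU on switch normal miss; TTL-expired ICMP seen match
(E) QoS misclassification — does not account for CRC errors up, packet loss, jitter up, CPU on switch normal
Only (B) is consistent with every observation.

B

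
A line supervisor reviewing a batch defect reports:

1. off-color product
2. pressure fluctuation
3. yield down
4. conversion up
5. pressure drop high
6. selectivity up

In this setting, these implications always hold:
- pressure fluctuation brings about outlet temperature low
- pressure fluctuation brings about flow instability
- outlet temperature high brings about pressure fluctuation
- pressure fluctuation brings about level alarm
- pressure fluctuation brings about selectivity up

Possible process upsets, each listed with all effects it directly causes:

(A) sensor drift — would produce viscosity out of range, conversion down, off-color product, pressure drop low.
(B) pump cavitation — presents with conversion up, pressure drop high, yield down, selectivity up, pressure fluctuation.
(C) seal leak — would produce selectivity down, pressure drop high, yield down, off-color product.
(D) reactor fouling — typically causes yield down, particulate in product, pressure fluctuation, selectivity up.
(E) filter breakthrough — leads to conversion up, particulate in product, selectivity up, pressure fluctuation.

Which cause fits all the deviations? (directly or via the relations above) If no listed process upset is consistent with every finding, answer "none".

Per-candidate check:
(A) sensor drift — off-color product +; pressure fluctuation -; yield down -; conversion up -; pressure drop high -; selectivity up -
(B) pump cavitation — does not account for off-color product
(C) seal leak — off-color product +; pressure fluctuation -; yield down +; conversion up -; pressure drop high +; selectivity up -
(D) reactor fouling — off-color product -; pressure fluctuation +; yield down +; conversion up -; pressure drop high -; selectivity up +
(E) filter breakthrough — off-color product -; pressure fluctuation +; yield down -; conversion up +; pressure drop high -; selectivity up +
Every candidate fails on at least one observation.

none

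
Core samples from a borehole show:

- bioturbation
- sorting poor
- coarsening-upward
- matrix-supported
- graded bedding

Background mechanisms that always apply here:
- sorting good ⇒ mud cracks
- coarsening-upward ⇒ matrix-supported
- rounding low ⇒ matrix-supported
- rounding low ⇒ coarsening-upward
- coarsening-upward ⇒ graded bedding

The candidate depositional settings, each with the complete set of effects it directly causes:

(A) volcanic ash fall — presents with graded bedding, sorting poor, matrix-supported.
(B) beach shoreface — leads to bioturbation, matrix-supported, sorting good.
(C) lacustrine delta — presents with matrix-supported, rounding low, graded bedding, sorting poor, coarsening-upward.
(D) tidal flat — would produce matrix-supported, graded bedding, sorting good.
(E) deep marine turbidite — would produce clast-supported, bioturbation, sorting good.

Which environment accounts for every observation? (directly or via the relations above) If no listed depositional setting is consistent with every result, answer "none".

none

For each candidate, compare predicted effects to what was observed:
(A) volcanic ash fall — bioturbation miss; sorting poor match; coarsening-upward miss; matrix-supported match; graded bedding match
(B) beach shoreface — fails on sorting poor, coarsening-upward, graded bedding (predicts sorting good, not sorting poor)
(C) lacustrine delta — bioturbation miss; sorting poor match; coarsening-upward match; matrix-supported match; graded bedding match
(D) tidal flat — bioturbation miss; sorting poor miss; coarsening-upward miss; matrix-supported match; graded bedding match
(E) deep marine turbidite — fails on sorting poor, coarsening-upward, matrix-supported, graded bedding (predicts sorting good, not sorting poor; predicts clast-supported, not matrix-supported)
No candidate is consistent with all observations.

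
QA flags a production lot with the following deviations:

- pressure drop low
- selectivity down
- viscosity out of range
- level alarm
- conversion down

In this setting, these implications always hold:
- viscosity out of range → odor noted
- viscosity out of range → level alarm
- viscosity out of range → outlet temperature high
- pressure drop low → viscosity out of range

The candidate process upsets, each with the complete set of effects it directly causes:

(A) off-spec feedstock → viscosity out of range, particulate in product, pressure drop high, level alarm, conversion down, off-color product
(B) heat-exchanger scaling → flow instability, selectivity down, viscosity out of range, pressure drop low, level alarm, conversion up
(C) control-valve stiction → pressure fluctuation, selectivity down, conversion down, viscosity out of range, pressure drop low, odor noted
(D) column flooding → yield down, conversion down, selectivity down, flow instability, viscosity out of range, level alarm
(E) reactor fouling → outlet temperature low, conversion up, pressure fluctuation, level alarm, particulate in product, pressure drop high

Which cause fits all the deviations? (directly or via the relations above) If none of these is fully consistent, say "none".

Testing each hypothesis:
(A) off-spec feedstock — pressure drop low ✗; selectivity down ✗; viscosity out of range ✓; level alarm ✓; conversion down ✓
(B) heat-exchanger scaling — pressure drop low ✓; selectivity down ✓; viscosity out of range ✓; level alarm ✓; conversion down ✗
(C) control-valve stiction — pressure drop low ✓; selectivity down ✓; viscosity out of range ✓; level alarm ✓ (by viscosity out of range → level alarm); conversion down ✓
(D) column flooding — pressure drop low ✗; selectivity down ✓; viscosity out of range ✓; level alarm ✓; conversion down ✓
(E) reactor fouling — pressure drop low ✗; selectivity down ✗; viscosity out of range ✗; level alarm ✓; conversion down ✗
(C) alone accounts for all the evidence.

C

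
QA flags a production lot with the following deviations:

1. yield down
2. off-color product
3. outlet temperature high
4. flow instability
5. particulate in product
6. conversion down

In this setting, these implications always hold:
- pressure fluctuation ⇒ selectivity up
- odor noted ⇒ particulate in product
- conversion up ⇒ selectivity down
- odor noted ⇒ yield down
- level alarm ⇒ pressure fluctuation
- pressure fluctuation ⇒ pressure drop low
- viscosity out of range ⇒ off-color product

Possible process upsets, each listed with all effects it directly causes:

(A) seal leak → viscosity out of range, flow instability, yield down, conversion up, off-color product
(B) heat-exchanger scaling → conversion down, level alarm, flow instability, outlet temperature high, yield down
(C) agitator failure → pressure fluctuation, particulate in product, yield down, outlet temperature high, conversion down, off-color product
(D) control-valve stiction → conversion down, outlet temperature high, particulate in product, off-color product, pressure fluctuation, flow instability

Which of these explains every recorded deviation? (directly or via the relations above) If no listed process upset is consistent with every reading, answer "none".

Testing each hypothesis:
(A) seal leak — fails on outlet temperature high, particulate in product, conversion down (predicts conversion up, not conversion down)
(B) heat-exchanger scaling — does not account for off-color product, particulate in product
(C) agitator failure — does not account for flow instability
(D) control-valve stiction — yield down NO; off-color product yes; outlet temperature high yes; flow instability yes; particulate in product yes; conversion down yes
None of the listed candidates fits everything.

none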